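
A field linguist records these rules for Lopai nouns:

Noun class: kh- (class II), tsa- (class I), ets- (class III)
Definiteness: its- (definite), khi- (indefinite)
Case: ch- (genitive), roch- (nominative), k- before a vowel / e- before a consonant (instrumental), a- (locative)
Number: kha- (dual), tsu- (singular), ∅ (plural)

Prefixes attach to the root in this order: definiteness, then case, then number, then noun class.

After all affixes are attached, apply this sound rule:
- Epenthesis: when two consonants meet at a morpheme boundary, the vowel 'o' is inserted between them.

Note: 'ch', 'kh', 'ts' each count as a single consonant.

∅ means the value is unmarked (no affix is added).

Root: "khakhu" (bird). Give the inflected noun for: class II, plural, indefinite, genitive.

khochokhikhakhu

Attach definiteness indefinite khi- → khikhakhu.
Attach case genitive ch- → chkhikhakhu.
number = plural: zero marking, form stays chkhikhakhu.
Attach noun class class II kh- → khchkhikhakhu.
Apply epenthesis: khchkhikhakhu → khochokhikhakhu.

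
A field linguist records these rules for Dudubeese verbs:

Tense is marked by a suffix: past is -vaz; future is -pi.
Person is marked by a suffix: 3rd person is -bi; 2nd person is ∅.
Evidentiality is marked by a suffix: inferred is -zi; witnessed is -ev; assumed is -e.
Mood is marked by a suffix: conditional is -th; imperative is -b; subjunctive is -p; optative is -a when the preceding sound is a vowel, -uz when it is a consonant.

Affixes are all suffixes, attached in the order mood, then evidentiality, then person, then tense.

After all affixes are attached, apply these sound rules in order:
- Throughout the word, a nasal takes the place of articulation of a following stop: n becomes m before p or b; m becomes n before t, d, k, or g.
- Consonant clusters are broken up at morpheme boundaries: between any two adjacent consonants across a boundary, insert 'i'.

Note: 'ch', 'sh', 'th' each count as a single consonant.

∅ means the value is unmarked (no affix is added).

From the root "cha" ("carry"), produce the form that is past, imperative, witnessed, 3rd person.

Attach mood imperative -b → chab.
Attach evidentiality witnessed -ev → chabev.
Attach person 3rd person -bi → chabevbi.
Attach tense past -vaz → chabevbivaz.
Nasal assimilation: no change.
Apply epenthesis: chabevbivaz → chabevibivaz.

chabevibivaz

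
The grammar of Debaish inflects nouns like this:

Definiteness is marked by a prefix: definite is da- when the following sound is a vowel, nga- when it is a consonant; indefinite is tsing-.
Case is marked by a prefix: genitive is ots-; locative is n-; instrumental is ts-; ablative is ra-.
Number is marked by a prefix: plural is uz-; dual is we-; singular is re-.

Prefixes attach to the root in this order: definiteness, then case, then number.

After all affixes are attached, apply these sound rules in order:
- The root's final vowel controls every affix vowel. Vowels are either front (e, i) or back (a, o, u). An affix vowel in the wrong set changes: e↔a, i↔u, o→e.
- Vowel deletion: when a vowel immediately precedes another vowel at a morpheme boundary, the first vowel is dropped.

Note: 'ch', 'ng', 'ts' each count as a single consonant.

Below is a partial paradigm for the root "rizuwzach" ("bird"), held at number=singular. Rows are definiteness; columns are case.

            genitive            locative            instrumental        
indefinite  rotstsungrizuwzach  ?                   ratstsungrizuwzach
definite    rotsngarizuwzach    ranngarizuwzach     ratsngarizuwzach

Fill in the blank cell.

Attach definiteness indefinite tsing- → tsingrizuwzach.
Attach case locative n- → ntsingrizuwzach.
Attach number singular re- → rentsingrizuwzach.
Apply vowel harmony: rentsingrizuwzach → rantsungrizuwzach.
Vowel deletion: no change.

rantsungrizuwzach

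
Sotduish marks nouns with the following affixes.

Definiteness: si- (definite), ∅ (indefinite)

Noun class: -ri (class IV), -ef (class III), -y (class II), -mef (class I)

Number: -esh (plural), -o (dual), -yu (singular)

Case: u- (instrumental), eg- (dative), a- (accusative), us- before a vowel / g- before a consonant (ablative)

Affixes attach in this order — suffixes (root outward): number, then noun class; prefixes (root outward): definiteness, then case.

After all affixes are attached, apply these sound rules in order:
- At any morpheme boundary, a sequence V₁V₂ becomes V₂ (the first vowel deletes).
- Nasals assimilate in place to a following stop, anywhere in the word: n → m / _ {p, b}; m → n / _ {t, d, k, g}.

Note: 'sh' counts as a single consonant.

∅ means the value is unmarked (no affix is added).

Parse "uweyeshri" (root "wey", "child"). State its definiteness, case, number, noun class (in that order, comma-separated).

indefinite, instrumental, plural, class IV

Segment: u-wey-esh-ri.
definiteness: ∅ → indefinite.
case: u- → instrumental.
number: -esh → plural.
noun class: -ri → class IV.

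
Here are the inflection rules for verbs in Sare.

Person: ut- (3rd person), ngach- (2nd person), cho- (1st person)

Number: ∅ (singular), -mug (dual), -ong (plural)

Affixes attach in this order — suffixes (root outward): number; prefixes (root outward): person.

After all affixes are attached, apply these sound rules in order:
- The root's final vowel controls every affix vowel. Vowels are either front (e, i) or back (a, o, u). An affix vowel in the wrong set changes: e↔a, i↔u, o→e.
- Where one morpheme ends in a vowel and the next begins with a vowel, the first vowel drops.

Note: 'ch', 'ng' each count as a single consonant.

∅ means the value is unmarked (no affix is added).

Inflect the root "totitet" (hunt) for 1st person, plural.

chetotiteteng

Attach number plural -ong → totitetong.
Attach person 1st person cho- → chototitetong.
Apply vowel harmony: chototitetong → chetotiteteng.
Vowel deletion: no change.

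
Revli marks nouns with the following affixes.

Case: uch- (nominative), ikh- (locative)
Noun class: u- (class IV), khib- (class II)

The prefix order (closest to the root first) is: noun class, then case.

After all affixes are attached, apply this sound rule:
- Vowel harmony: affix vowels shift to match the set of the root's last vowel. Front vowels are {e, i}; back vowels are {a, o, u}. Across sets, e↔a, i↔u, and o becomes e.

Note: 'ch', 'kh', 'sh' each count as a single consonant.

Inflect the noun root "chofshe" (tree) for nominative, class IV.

Attach noun class class IV u- → uchofshe.
Attach case nominative uch- → uchuchofshe.
Apply vowel harmony: uchuchofshe → ichichofshe.

ichichofshe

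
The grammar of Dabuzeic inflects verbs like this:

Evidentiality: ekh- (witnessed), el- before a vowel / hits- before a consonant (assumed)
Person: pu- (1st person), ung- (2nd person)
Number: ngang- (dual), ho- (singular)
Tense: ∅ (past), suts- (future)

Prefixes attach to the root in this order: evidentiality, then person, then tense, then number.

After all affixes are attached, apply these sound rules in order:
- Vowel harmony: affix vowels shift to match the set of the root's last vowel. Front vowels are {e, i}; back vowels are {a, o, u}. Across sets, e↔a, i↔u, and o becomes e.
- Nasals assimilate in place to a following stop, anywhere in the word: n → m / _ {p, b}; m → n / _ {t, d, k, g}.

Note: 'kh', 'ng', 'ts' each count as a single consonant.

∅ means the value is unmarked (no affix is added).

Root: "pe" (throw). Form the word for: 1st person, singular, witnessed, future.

hesitspiekhpe

Attach evidentiality witnessed ekh- → ekhpe.
Attach person 1st person pu- → puekhpe.
Attach tense future suts- → sutspuekhpe.
Attach number singular ho- → hosutspuekhpe.
Apply vowel harmony: hosutspuekhpe → hesitspiekhpe.
Nasal assimilation: no change.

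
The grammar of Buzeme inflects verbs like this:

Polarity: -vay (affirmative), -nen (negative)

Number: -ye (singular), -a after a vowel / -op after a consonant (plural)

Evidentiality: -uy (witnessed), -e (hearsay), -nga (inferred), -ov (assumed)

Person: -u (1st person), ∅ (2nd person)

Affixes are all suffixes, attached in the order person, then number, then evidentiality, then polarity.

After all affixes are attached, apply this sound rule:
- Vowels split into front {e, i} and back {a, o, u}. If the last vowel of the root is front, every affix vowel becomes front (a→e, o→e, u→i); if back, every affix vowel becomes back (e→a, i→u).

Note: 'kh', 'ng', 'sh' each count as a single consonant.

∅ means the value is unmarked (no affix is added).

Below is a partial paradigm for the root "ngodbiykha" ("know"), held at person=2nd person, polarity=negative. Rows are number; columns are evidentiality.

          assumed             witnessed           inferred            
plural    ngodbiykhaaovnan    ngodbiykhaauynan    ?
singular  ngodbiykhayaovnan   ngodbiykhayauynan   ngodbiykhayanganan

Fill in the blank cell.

ngodbiykhaanganan

person = 2nd person: zero marking, form stays ngodbiykha.
Attach number plural -a (after vowel 'a') → ngodbiykhaa.
Attach evidentiality inferred -nga → ngodbiykhaanga.
Attach polarity negative -nen → ngodbiykhaanganen.
Apply vowel harmony: ngodbiykhaanganen → ngodbiykhaanganan.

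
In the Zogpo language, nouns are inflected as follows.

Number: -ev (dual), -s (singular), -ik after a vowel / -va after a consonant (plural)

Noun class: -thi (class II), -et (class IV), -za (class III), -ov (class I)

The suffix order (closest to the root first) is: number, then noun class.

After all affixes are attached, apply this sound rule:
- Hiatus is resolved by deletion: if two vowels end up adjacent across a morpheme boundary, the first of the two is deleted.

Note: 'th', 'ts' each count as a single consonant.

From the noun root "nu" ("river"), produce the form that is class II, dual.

Attach number dual -ev → nuev.
Attach noun class class II -thi → nuevthi.
Apply vowel deletion: nuevthi → nevthi.

nevthi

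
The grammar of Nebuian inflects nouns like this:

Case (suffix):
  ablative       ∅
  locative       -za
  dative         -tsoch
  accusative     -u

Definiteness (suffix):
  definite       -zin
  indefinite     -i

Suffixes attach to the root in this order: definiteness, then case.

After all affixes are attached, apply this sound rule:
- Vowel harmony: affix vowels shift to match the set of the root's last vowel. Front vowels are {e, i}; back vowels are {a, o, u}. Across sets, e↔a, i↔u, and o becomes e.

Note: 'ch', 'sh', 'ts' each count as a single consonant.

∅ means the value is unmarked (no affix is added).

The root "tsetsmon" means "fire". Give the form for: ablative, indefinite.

tsetsmonu

Attach definiteness indefinite -i → tsetsmoni.
case = ablative: zero marking, form stays tsetsmoni.
Apply vowel harmony: tsetsmoni → tsetsmonu.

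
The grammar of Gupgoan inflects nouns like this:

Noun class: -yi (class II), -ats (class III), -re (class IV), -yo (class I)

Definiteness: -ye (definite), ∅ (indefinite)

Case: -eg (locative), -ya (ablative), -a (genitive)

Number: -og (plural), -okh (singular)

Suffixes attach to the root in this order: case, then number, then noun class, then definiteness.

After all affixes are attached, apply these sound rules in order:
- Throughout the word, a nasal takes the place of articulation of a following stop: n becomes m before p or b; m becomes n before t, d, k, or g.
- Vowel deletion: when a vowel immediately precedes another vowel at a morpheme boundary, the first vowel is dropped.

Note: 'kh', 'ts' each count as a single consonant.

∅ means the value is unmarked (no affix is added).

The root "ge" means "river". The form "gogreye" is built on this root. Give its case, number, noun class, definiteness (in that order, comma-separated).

genitive, plural, class IV, definite

Segment: ge-a-og-re-ye.
case: -a → genitive.
number: -og → plural.
noun class: -re → class IV.
definiteness: -ye → definite.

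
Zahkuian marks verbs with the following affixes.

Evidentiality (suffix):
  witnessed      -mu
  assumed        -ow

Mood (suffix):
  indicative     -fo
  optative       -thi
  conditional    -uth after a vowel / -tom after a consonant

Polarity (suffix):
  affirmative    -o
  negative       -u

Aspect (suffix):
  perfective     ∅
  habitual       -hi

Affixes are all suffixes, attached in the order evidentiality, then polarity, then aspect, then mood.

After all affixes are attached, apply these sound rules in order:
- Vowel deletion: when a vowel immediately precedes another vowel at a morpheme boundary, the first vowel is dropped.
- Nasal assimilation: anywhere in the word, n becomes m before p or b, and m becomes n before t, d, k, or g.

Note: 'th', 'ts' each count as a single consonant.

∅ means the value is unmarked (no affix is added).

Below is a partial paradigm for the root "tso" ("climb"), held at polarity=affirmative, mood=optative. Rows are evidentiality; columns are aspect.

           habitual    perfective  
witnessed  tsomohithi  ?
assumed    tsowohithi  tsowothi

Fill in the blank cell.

tsomothi

Attach evidentiality witnessed -mu → tsomu.
Attach polarity affirmative -o → tsomuo.
aspect = perfective: zero marking, form stays tsomuo.
Attach mood optative -thi → tsomuothi.
Apply vowel deletion: tsomuothi → tsomothi.
Nasal assimilation: no change.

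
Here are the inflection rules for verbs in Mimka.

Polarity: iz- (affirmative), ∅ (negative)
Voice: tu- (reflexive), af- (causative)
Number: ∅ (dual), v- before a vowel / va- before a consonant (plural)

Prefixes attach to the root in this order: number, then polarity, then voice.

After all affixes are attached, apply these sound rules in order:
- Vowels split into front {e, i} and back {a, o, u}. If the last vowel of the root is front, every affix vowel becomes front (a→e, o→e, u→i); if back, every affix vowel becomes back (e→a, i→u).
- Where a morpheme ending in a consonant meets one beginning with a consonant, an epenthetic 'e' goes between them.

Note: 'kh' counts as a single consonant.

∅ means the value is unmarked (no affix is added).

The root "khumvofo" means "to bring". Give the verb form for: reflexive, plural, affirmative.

Attach number plural va- (before consonant 'kh') → vakhumvofo.
Attach polarity affirmative iz- → izvakhumvofo.
Attach voice reflexive tu- → tuizvakhumvofo.
Apply vowel harmony: tuizvakhumvofo → tuuzvakhumvofo.
Apply epenthesis: tuuzvakhumvofo → tuuzevakhumvofo.

tuuzevakhumvofo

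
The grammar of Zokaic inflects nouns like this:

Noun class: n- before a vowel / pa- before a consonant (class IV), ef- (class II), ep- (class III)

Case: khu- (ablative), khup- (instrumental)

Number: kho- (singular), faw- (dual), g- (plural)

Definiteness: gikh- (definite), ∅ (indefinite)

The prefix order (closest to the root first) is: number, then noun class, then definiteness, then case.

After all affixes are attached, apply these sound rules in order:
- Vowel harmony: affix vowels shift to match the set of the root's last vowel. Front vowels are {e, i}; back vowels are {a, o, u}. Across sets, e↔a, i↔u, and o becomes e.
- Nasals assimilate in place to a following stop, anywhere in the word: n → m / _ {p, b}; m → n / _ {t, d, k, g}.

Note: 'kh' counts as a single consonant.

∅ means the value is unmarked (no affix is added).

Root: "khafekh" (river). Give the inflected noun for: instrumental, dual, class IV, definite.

khipgikhpefewkhafekh

Attach number dual faw- → fawkhafekh.
Attach noun class class IV pa- (before consonant 'f') → pafawkhafekh.
Attach definiteness definite gikh- → gikhpafawkhafekh.
Attach case instrumental khup- → khupgikhpafawkhafekh.
Apply vowel harmony: khupgikhpafawkhafekh → khipgikhpefewkhafekh.
Nasal assimilation: no change.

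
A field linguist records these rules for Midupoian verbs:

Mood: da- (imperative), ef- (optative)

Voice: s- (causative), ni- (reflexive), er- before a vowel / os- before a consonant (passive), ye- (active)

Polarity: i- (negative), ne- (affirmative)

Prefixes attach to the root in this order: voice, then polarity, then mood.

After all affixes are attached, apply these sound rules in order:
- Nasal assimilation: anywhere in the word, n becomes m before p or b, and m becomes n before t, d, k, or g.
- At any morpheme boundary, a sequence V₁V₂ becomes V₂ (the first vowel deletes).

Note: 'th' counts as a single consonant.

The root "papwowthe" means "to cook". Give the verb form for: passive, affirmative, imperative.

Attach voice passive os- (before consonant 'p') → ospapwowthe.
Attach polarity affirmative ne- → neospapwowthe.
Attach mood imperative da- → daneospapwowthe.
Nasal assimilation: no change.
Apply vowel deletion: daneospapwowthe → danospapwowthe.

danospapwowthe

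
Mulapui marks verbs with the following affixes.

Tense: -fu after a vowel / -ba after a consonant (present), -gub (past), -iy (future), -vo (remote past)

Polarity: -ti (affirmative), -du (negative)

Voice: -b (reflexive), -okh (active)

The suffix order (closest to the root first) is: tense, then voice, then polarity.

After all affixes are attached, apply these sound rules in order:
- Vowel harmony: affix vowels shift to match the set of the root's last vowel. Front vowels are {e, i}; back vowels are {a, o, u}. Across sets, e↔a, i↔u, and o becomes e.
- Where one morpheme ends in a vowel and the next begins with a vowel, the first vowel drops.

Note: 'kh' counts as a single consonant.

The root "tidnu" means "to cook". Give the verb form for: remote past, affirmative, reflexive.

Attach tense remote past -vo → tidnuvo.
Attach voice reflexive -b → tidnuvob.
Attach polarity affirmative -ti → tidnuvobti.
Apply vowel harmony: tidnuvobti → tidnuvobtu.
Vowel deletion: no change.

tidnuvobtu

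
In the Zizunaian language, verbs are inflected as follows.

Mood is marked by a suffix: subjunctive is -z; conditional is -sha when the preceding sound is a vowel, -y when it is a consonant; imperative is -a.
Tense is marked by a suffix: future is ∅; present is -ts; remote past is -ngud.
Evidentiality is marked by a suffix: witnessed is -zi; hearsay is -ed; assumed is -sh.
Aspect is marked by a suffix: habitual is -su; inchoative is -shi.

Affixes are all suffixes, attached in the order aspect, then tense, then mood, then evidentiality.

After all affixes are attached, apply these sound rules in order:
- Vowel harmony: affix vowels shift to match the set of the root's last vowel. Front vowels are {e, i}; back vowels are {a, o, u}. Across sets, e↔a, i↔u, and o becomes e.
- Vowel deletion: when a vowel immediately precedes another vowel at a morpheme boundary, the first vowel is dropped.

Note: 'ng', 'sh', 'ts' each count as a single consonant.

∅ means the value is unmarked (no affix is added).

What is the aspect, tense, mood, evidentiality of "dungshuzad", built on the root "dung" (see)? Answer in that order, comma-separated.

Segment: dung-shi-z-ed.
aspect: -shi → inchoative.
tense: ∅ → future.
mood: -z → subjunctive.
evidentiality: -ed → hearsay.

inchoative, future, subjunctive, hearsay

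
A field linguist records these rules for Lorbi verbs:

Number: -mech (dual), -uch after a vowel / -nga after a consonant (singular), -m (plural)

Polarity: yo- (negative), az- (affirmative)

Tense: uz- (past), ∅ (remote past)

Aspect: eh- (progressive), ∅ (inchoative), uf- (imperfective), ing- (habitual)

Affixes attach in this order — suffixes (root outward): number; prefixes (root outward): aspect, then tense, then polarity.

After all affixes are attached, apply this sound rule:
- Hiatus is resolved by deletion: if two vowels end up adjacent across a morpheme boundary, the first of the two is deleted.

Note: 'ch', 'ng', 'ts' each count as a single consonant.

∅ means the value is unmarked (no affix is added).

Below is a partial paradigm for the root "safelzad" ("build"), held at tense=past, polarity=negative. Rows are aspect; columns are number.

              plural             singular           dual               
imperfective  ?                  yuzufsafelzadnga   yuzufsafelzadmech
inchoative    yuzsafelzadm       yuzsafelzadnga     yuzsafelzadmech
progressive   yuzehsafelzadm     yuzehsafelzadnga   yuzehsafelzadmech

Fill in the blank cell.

yuzufsafelzadm

Attach number plural -m → safelzadm.
Attach aspect imperfective uf- → ufsafelzadm.
Attach tense past uz- → uzufsafelzadm.
Attach polarity negative yo- → youzufsafelzadm.
Apply vowel deletion: youzufsafelzadm → yuzufsafelzadm.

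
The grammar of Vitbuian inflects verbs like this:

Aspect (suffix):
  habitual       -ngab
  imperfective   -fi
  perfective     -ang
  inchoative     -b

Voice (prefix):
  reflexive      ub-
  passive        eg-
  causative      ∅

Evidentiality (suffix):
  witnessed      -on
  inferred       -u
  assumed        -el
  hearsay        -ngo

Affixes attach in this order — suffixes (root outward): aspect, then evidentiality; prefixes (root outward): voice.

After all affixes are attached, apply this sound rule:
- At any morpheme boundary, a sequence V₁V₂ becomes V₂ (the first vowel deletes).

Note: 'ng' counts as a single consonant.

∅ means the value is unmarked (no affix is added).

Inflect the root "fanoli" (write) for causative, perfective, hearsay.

fanolangngo

Attach aspect perfective -ang → fanoliang.
voice = causative: zero marking, form stays fanoliang.
Attach evidentiality hearsay -ngo → fanoliangngo.
Apply vowel deletion: fanoliangngo → fanolangngo.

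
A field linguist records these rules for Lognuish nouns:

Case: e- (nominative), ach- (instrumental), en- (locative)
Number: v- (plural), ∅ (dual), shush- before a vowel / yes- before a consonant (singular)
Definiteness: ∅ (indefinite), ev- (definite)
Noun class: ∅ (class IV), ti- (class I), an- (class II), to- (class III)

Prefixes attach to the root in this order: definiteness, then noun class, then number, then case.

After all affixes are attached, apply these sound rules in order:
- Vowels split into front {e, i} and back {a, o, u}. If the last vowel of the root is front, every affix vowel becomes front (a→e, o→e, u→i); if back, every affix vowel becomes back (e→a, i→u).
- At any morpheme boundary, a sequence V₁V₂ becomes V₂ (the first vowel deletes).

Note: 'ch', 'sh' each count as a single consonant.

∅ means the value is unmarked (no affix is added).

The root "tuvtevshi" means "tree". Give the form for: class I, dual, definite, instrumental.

echtevtuvtevshi

Attach definiteness definite ev- → evtuvtevshi.
Attach noun class class I ti- → tievtuvtevshi.
number = dual: zero marking, form stays tievtuvtevshi.
Attach case instrumental ach- → achtievtuvtevshi.
Apply vowel harmony: achtievtuvtevshi → echtievtuvtevshi.
Apply vowel deletion: echtievtuvtevshi → echtevtuvtevshi.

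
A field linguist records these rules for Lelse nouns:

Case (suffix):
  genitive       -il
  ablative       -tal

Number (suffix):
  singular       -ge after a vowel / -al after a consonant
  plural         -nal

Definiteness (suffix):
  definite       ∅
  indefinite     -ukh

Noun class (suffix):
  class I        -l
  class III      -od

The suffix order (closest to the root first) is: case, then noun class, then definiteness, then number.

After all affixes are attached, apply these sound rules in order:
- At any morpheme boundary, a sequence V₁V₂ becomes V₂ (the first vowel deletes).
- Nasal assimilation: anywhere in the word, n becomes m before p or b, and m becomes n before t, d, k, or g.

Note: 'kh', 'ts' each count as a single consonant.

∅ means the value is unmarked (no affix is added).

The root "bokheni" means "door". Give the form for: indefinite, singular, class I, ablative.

Attach case ablative -tal → bokhenital.
Attach noun class class I -l → bokhenitall.
Attach definiteness indefinite -ukh → bokhenitallukh.
Attach number singular -al (after consonant 'kh') → bokhenitallukhal.
Vowel deletion: no change.
Nasal assimilation: no change.

bokhenitallukhal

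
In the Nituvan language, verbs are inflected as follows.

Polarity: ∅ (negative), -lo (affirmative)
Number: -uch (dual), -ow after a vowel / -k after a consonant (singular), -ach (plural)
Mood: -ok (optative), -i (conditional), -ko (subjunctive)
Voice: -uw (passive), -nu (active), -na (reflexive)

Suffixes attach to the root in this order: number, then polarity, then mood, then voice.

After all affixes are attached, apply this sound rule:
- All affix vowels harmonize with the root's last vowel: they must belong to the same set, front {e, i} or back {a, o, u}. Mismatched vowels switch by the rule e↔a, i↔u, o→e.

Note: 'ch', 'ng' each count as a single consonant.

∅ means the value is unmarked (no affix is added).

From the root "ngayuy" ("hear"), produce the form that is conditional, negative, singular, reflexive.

Attach number singular -k (after consonant 'y') → ngayuyk.
polarity = negative: zero marking, form stays ngayuyk.
Attach mood conditional -i → ngayuyki.
Attach voice reflexive -na → ngayuykina.
Apply vowel harmony: ngayuykina → ngayuykuna.

ngayuykuna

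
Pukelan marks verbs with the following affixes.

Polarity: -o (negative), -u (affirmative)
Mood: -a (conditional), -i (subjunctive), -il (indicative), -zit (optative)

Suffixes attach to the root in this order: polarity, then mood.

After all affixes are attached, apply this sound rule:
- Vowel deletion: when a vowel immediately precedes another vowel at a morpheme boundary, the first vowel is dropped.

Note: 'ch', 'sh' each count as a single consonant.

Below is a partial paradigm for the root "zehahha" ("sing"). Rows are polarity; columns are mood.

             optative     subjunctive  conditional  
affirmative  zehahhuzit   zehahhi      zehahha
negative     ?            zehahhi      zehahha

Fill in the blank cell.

Attach polarity negative -o → zehahhao.
Attach mood optative -zit → zehahhaozit.
Apply vowel deletion: zehahhaozit → zehahhozit.

zehahhozit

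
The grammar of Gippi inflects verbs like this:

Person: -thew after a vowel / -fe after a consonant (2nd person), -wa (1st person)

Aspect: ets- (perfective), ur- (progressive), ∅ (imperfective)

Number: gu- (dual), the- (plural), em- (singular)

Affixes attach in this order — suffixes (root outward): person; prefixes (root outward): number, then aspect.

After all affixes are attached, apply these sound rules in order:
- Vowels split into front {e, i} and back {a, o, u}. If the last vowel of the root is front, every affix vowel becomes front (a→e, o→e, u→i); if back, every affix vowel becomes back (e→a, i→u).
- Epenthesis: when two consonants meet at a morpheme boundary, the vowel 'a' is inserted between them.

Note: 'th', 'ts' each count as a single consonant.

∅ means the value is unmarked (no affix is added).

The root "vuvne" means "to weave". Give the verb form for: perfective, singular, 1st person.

Attach number singular em- → emvuvne.
Attach aspect perfective ets- → etsemvuvne.
Attach person 1st person -wa → etsemvuvnewa.
Apply vowel harmony: etsemvuvnewa → etsemvuvnewe.
Apply epenthesis: etsemvuvnewe → etsemavuvnewe.

etsemavuvnewe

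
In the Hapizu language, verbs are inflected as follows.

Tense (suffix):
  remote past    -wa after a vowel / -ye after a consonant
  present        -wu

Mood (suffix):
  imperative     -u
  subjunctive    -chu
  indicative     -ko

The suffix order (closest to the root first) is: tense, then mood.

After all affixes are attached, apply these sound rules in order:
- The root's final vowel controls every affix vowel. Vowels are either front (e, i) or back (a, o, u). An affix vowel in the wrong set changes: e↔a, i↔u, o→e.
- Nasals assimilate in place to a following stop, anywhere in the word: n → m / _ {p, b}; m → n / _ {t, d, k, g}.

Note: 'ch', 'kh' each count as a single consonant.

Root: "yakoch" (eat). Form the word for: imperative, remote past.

Attach tense remote past -ye (after consonant 'ch') → yakochye.
Attach mood imperative -u → yakochyeu.
Apply vowel harmony: yakochyeu → yakochyau.
Nasal assimilation: no change.

yakochyau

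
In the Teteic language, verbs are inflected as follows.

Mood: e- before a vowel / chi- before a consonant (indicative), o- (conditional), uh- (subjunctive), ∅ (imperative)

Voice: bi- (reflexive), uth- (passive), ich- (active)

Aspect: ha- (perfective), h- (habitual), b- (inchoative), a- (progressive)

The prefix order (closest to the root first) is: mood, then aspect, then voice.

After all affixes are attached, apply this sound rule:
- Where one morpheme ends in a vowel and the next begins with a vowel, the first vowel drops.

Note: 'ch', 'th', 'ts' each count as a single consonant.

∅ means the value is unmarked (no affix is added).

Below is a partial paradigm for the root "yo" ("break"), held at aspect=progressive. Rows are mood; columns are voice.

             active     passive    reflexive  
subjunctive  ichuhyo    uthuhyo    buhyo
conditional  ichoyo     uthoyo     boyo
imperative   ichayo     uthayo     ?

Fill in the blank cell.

mood = imperative: zero marking, form stays yo.
Attach aspect progressive a- → ayo.
Attach voice reflexive bi- → biayo.
Apply vowel deletion: biayo → bayo.

bayo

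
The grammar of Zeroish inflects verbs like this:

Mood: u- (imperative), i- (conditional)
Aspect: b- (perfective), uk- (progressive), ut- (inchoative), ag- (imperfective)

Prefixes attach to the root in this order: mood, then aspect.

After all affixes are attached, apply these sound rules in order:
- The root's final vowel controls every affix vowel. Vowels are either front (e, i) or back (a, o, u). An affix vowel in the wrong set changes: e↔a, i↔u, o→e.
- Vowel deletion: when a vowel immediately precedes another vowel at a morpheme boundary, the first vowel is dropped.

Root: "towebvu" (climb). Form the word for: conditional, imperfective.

agutowebvu

Attach mood conditional i- → itowebvu.
Attach aspect imperfective ag- → agitowebvu.
Apply vowel harmony: agitowebvu → agutowebvu.
Vowel deletion: no change.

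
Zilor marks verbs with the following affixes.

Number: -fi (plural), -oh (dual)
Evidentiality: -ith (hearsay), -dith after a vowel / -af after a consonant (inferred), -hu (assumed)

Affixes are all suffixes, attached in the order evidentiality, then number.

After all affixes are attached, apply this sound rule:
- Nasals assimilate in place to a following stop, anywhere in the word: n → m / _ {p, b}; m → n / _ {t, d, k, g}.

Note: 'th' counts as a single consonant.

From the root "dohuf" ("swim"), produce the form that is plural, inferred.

Attach evidentiality inferred -af (after consonant 'f') → dohufaf.
Attach number plural -fi → dohufaffi.
Nasal assimilation: no change.

dohufaffi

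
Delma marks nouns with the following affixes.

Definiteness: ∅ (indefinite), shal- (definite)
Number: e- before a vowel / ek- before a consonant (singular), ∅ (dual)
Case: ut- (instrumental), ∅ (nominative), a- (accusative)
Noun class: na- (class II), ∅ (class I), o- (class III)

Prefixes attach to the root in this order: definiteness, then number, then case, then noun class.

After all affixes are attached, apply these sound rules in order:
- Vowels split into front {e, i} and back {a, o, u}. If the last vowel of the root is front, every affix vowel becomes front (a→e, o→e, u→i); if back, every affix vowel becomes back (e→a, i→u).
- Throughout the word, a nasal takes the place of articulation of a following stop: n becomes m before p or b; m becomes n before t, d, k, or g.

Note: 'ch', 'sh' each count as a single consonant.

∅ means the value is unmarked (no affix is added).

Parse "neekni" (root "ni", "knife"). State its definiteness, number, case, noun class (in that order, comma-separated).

indefinite, singular, nominative, class II

Segment: na-ek-ni.
definiteness: ∅ → indefinite.
number: e/ek- → singular.
case: ∅ → nominative.
noun class: na- → class II.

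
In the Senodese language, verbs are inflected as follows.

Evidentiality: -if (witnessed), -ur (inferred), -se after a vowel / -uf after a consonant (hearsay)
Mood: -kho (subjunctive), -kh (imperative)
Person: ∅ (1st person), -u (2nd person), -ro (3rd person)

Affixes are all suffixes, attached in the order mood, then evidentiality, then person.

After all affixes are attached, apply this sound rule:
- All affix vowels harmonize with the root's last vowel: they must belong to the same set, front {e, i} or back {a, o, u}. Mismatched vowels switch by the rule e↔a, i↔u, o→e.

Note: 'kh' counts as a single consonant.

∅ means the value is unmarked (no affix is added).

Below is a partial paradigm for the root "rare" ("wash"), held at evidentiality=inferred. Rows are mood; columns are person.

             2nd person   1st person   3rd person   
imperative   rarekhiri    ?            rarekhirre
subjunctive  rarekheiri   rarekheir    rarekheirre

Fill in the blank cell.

rarekhir

Attach mood imperative -kh → rarekh.
Attach evidentiality inferred -ur → rarekhur.
person = 1st person: zero marking, form stays rarekhur.
Apply vowel harmony: rarekhur → rarekhir.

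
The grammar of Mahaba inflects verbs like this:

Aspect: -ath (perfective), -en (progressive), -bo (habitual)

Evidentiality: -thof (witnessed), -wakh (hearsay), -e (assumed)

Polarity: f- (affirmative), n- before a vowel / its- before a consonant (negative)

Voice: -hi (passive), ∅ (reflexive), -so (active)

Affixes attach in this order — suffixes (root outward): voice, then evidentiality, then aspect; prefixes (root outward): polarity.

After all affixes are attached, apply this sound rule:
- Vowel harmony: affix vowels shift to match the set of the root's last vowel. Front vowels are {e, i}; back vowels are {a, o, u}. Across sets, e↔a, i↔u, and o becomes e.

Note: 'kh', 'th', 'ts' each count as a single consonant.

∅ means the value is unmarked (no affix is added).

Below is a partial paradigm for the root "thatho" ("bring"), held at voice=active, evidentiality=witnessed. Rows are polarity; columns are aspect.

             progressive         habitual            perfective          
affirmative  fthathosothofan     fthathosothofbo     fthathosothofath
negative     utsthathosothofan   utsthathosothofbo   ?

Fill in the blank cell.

Attach polarity negative its- (before consonant 'th') → itsthatho.
Attach voice active -so → itsthathoso.
Attach evidentiality witnessed -thof → itsthathosothof.
Attach aspect perfective -ath → itsthathosothofath.
Apply vowel harmony: itsthathosothofath → utsthathosothofath.

utsthathosothofath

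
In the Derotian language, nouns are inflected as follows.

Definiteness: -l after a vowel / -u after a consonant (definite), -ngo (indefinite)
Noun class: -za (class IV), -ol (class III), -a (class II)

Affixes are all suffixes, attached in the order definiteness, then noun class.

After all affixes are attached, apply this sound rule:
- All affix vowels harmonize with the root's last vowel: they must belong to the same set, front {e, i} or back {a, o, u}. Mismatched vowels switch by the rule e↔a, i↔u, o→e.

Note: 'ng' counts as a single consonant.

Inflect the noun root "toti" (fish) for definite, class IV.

Attach definiteness definite -l (after vowel 'i') → totil.
Attach noun class class IV -za → totilza.
Apply vowel harmony: totilza → totilze.

totilze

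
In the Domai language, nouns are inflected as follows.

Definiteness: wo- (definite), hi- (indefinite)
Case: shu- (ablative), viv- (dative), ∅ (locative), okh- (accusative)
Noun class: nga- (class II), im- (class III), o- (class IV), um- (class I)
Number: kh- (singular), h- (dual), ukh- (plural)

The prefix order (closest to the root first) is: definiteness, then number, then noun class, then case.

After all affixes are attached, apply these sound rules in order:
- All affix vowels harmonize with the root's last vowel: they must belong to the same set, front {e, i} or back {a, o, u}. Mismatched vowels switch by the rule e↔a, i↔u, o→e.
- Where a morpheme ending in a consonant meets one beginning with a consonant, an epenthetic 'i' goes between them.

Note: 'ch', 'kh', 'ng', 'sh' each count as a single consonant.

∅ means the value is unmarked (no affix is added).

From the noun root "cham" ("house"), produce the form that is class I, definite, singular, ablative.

shuumikhiwocham

Attach definiteness definite wo- → wocham.
Attach number singular kh- → khwocham.
Attach noun class class I um- → umkhwocham.
Attach case ablative shu- → shuumkhwocham.
Vowel harmony: no change.
Apply epenthesis: shuumkhwocham → shuumikhiwocham.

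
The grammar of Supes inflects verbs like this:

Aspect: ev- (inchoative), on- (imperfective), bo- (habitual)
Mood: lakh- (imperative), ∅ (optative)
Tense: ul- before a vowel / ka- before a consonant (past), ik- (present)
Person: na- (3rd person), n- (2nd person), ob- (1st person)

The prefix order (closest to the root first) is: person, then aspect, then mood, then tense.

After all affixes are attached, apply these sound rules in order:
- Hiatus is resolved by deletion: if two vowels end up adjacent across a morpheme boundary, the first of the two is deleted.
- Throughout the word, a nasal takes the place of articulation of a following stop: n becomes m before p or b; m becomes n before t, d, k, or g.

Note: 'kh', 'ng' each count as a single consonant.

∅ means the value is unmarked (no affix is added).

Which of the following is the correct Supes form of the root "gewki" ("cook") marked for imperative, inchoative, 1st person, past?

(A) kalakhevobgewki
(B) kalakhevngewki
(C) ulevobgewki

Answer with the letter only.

A

Attach person 1st person ob- → obgewki.
Attach aspect inchoative ev- → evobgewki.
Attach mood imperative lakh- → lakhevobgewki.
Attach tense past ka- (before consonant 'l') → kalakhevobgewki.
Vowel deletion: no change.
Nasal assimilation: no change.
So the correct form is kalakhevobgewki, option (A).
(C) ulevobgewki is wrong: it uses optative instead of imperative for mood.
(B) kalakhevngewki is wrong: it uses 2nd person instead of 1st person for person.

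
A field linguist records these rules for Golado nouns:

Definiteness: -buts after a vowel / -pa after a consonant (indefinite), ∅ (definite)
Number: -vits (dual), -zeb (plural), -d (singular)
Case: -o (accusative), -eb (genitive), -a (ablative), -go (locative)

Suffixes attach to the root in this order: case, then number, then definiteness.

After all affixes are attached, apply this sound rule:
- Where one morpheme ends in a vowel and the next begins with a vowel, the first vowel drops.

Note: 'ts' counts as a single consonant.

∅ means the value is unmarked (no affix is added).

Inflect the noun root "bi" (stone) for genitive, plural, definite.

bebzeb

Attach case genitive -eb → bieb.
Attach number plural -zeb → biebzeb.
definiteness = definite: zero marking, form stays biebzeb.
Apply vowel deletion: biebzeb → bebzeb.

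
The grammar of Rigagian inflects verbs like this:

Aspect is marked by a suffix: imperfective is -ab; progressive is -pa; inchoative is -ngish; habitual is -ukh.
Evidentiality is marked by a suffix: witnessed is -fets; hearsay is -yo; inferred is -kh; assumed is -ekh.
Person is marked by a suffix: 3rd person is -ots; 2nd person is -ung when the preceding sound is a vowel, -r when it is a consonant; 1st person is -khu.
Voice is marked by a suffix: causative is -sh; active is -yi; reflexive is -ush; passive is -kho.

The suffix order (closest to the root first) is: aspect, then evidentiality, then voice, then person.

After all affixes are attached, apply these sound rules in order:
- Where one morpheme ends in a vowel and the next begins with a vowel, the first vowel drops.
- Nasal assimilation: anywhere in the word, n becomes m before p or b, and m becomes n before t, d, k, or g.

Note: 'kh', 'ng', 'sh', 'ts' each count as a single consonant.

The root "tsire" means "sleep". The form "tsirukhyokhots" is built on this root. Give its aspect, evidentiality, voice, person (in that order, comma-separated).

habitual, hearsay, passive, 3rd person

Segment: tsire-ukh-yo-kho-ots.
aspect: -ukh → habitual.
evidentiality: -yo → hearsay.
voice: -kho → passive.
person: -ots → 3rd person.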